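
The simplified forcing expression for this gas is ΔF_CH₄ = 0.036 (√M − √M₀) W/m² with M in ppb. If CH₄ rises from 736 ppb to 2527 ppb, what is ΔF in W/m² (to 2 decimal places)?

CH₄: 0.036 × (√2527 − √736) = 0.036 × (50.2693 − 27.1293) = 0.036 × 23.1400 = 0.8330 W/m².

ΔF = 0.83 W/m²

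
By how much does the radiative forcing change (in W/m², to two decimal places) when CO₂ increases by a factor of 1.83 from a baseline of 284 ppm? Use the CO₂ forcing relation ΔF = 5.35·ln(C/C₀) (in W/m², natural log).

ΔF = 5.35 × ln(1.83) = 5.35 × 0.60432 = 3.2331 W/m².

ΔF = 3.23 W/m²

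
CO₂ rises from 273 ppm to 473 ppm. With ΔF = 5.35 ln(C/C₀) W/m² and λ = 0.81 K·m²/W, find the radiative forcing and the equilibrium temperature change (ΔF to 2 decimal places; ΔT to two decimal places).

ΔF = 2.94 W/m²; ΔT = 2.38 K

CO₂: 5.35 × ln(473/273) = 5.35 × ln(1.73260) = 5.35 × 0.54962 = 2.9405 W/m².
ΔT = λ ΔF = 0.81 × 2.94 = 2.3814 K.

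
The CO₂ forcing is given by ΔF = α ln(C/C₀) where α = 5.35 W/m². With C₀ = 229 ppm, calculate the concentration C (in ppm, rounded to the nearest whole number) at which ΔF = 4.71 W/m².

C ≈ 552 ppm

Set 5.35 ln(C/229) = 4.71, so ln(C/229) = 4.71/5.35 = 0.88037.
Then C/229 = e^0.88037 = 2.41179, giving C = 229 × 2.41179 = 552.30 ppm.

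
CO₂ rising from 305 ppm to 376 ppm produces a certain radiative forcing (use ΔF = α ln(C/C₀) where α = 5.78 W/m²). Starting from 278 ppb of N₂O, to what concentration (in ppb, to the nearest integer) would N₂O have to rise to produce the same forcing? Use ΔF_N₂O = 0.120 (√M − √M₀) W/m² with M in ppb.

CO₂ forcing: 5.78 × ln(376/305) = 5.78 × 0.209277 = 1.20962 W/m².
Set 0.120(√M − √278) = 1.20962: √M = 1.20962/0.120 + √278 = 10.0802 + 16.6733 = 26.7535.
M = (26.7535)² = 715.75 ppb.

M ≈ 716 ppb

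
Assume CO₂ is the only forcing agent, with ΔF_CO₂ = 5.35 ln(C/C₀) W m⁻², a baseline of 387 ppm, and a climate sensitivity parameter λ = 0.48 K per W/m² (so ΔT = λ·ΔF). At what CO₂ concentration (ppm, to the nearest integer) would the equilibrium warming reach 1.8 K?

Required forcing: ΔF = ΔT/λ = 1.8/0.48 = 3.7500 W/m².
Then ln(C/387) = ΔF/5.35 = 3.7500/5.35 = 0.70093.
So C = 387 × e^0.70093 = 387 × 2.01563 = 780.05 ppm.

C ≈ 780 ppm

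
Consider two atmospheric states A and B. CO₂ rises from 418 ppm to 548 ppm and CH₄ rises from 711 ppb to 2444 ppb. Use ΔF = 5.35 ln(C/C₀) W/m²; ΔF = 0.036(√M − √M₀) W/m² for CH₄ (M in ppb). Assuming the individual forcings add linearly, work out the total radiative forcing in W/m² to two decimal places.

ΔF = 2.27 W/m²

CO₂: 5.35 × ln(548/418) = 5.35 × ln(1.31100) = 5.35 × 0.27079 = 1.4487 W/m².
CH₄: 0.036 × (√2444 − √711) = 0.036 × (49.4368 − 26.6646) = 0.036 × 22.7722 = 0.8198 W/m².
Total ΔF = 1.4487 + 0.8198 = 2.2685 W/m².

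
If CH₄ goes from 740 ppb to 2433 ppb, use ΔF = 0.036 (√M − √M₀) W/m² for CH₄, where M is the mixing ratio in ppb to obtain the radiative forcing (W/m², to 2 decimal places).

ΔF = 0.80 W/m²

CH₄: 0.036 × (√2433 − √740) = 0.036 × (49.3254 − 27.2029) = 0.036 × 22.1225 = 0.7964 W/m².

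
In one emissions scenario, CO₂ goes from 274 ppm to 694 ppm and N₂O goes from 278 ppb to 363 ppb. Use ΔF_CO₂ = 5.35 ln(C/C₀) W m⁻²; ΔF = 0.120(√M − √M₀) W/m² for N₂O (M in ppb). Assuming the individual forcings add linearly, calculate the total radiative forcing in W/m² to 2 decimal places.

CO₂: 5.35 × ln(694/274) = 5.35 × ln(2.53285) = 5.35 × 0.92935 = 4.9720 W/m².
N₂O: 0.120 × (√363 − √278) = 0.120 × (19.0526 − 16.6733) = 0.120 × 2.3793 = 0.2855 W/m².
Total ΔF = 4.9720 + 0.2855 = 5.2575 W/m².

ΔF = 5.26 W/m²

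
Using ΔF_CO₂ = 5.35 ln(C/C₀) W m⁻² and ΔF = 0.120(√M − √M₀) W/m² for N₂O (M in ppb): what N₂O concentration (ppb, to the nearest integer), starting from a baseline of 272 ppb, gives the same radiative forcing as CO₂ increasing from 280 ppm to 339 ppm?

M ≈ 626 ppb

CO₂ forcing: 5.35 × ln(339/280) = 5.35 × 0.191211 = 1.02298 W/m².
Set 0.120(√M − √272) = 1.02298: √M = 1.02298/0.120 + √272 = 8.5248 + 16.4924 = 25.0172.
M = (25.0172)² = 625.86 ppb.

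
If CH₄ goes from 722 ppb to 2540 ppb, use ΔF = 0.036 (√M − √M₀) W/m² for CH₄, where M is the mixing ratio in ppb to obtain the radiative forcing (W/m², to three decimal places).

CH₄: 0.036 × (√2540 − √722) = 0.036 × (50.3984 − 26.8701) = 0.036 × 23.5283 = 0.8470 W/m².

ΔF = 0.847 W/m²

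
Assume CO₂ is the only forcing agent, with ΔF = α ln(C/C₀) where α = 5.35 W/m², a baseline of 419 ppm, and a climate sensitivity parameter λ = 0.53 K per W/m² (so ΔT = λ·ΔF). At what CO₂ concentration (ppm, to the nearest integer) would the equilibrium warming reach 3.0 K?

Required forcing: ΔF = ΔT/λ = 3.0/0.53 = 5.6604 W/m².
Then ln(C/419) = ΔF/5.35 = 5.6604/5.35 = 1.05802.
So C = 419 × e^1.05802 = 419 × 2.88066 = 1207.00 ppm.

C ≈ 1207 ppm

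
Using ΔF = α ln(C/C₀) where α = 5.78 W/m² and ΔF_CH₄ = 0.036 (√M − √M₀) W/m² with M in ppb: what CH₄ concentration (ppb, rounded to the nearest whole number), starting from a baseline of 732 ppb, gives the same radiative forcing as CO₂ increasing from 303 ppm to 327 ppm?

CO₂ forcing: 5.78 × ln(327/303) = 5.78 × 0.076227 = 0.44059 W/m².
Set 0.036(√M − √732) = 0.44059: √M = 0.44059/0.036 + √732 = 12.2386 + 27.0555 = 39.2941.
M = (39.2941)² = 1544.03 ppb.

M ≈ 1544 ppb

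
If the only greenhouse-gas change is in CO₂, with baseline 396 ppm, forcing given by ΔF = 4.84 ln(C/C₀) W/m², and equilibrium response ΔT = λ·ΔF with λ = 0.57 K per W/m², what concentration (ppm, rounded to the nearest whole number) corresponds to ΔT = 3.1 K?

C ≈ 1218 ppm

Required forcing: ΔF = ΔT/λ = 3.1/0.57 = 5.4386 W/m².
Then ln(C/396) = ΔF/4.84 = 5.4386/4.84 = 1.12368.
So C = 396 × e^1.12368 = 396 × 3.07615 = 1218.16 ppm.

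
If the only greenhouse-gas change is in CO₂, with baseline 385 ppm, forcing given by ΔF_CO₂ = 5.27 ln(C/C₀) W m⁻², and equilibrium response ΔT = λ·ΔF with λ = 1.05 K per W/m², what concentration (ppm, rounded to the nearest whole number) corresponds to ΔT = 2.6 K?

Required forcing: ΔF = ΔT/λ = 2.6/1.05 = 2.4762 W/m².
Then ln(C/385) = ΔF/5.27 = 2.4762/5.27 = 0.46987.
So C = 385 × e^0.46987 = 385 × 1.59979 = 615.92 ppm.

C ≈ 616 ppm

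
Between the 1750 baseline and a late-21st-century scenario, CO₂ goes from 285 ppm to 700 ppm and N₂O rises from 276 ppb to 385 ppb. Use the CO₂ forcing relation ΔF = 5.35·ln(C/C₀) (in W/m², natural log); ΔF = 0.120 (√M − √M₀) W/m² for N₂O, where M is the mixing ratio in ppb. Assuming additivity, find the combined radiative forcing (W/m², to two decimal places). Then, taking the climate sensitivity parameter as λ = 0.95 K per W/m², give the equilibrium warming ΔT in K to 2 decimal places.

ΔF = 5.17 W/m²; ΔT = 4.91 K

CO₂: 5.35 × ln(700/285) = 5.35 × ln(2.45614) = 5.35 × 0.89859 = 4.8075 W/m².
N₂O: 0.120 × (√385 − √276) = 0.120 × (19.6214 − 16.6132) = 0.120 × 3.0082 = 0.3610 W/m².
Total ΔF = 4.8075 + 0.3610 = 5.1685 W/m².
ΔT = λ ΔF = 0.95 × 5.17 = 4.9115 K.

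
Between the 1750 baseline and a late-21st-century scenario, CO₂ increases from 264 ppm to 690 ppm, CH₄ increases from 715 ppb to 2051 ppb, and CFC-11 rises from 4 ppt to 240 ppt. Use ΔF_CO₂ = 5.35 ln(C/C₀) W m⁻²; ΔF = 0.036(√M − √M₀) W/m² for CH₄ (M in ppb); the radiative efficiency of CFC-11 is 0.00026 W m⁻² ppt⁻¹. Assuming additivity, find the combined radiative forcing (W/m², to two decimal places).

ΔF = 5.87 W/m²

CO₂: 5.35 × ln(690/264) = 5.35 × ln(2.61364) = 5.35 × 0.96074 = 5.1400 W/m².
CH₄: 0.036 × (√2051 − √715) = 0.036 × (45.2880 − 26.7395) = 0.036 × 18.5485 = 0.6677 W/m².
CFC-11: ΔF = 0.00026 × (240 − 4) = 0.00026 × 236 = 0.0614 W/m².
Total ΔF = 5.1400 + 0.6677 + 0.0614 = 5.8691 W/m².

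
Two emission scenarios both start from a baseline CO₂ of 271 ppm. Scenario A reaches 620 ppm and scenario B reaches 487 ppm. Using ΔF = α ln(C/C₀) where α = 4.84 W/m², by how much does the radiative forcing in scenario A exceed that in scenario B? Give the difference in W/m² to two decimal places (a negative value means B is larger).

ΔF_A − ΔF_B = 1.17 W/m²

ΔF_A = 4.84 ln(620/271) = 4.84 × 0.82760 = 4.0056 W/m².
ΔF_B = 4.84 ln(487/271) = 4.84 × 0.58615 = 2.8370 W/m².
Difference: 4.0056 − 2.8370 = 1.1686 W/m².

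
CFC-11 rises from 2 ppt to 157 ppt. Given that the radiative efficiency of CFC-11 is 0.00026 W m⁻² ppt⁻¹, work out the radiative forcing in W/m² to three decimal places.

CFC-11: ΔF = 0.00026 × (157 − 2) = 0.00026 × 155 = 0.0403 W/m².

ΔF = 0.040 W/m²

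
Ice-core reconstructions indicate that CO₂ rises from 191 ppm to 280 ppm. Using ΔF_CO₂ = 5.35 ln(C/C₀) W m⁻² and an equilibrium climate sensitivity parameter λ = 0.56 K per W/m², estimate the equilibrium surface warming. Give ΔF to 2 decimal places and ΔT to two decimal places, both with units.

CO₂: 5.35 × ln(280/191) = 5.35 × ln(1.46597) = 5.35 × 0.38252 = 2.0465 W/m².
ΔT = λ ΔF = 0.56 × 2.05 = 1.1480 K.

ΔF = 2.05 W/m²; ΔT = 1.15 K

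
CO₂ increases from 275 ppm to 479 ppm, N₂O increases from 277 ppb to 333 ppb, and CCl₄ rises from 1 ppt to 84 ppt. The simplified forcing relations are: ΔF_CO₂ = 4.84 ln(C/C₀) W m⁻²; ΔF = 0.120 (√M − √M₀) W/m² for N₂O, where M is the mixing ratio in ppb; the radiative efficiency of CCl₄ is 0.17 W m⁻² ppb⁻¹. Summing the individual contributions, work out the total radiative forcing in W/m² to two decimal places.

CO₂: 4.84 × ln(479/275) = 4.84 × ln(1.74182) = 4.84 × 0.55493 = 2.6859 W/m².
N₂O: 0.120 × (√333 − √277) = 0.120 × (18.2483 − 16.6433) = 0.120 × 1.6050 = 0.1926 W/m².
CCl₄: Δ = 84 − 1 = 83 ppt = 0.083 ppb; ΔF = 0.17 × 0.083 = 0.0141 W/m².
Total ΔF = 2.6859 + 0.1926 + 0.0141 = 2.8926 W/m².

ΔF = 2.89 W/m²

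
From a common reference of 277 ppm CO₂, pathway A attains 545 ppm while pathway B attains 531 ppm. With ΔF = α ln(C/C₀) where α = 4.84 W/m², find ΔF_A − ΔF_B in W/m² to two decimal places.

ΔF_A − ΔF_B = 0.13 W/m²

ΔF_A = 4.84 ln(545/277) = 4.84 × 0.67677 = 3.2756 W/m².
ΔF_B = 4.84 ln(531/277) = 4.84 × 0.65074 = 3.1496 W/m².
Difference: 3.2756 − 3.1496 = 0.1260 W/m².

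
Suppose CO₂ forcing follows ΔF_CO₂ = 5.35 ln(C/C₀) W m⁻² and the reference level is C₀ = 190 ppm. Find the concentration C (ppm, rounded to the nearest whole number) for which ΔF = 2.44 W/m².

Set 5.35 ln(C/190) = 2.44, so ln(C/190) = 2.44/5.35 = 0.45607.
Then C/190 = e^0.45607 = 1.57786, giving C = 190 × 1.57786 = 299.79 ppm.

C ≈ 300 ppm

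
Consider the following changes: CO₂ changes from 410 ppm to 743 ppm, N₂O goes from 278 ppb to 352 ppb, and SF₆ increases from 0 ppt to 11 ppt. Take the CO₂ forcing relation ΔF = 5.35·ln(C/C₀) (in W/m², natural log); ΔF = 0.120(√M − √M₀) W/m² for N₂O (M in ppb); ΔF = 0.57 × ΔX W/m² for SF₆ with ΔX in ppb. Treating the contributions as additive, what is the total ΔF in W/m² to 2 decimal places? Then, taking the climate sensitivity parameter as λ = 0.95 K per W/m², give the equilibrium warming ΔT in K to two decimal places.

CO₂: 5.35 × ln(743/410) = 5.35 × ln(1.81220) = 5.35 × 0.59454 = 3.1808 W/m².
N₂O: 0.120 × (√352 − √278) = 0.120 × (18.7617 − 16.6733) = 0.120 × 2.0884 = 0.2506 W/m².
SF₆: Δ = 11 − 0 = 11 ppt = 0.011 ppb; ΔF = 0.57 × 0.011 = 0.0063 W/m².
Total ΔF = 3.1808 + 0.2506 + 0.0063 = 3.4377 W/m².
ΔT = λ ΔF = 0.95 × 3.44 = 3.2680 K.

ΔF = 3.44 W/m²; ΔT = 3.27 K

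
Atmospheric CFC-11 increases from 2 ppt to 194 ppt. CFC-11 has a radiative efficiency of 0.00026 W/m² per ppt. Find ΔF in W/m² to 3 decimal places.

ΔF = 0.050 W/m²

CFC-11: ΔF = 0.00026 × (194 − 2) = 0.00026 × 192 = 0.0499 W/m².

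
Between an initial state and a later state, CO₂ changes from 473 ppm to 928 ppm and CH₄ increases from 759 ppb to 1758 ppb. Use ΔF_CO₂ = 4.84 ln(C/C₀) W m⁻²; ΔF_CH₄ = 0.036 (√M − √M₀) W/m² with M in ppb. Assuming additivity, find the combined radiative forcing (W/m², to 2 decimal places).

ΔF = 3.78 W/m²

CO₂: 4.84 × ln(928/473) = 4.84 × ln(1.96195) = 4.84 × 0.67394 = 3.2619 W/m².
CH₄: 0.036 × (√1758 − √759) = 0.036 × (41.9285 − 27.5500) = 0.036 × 14.3785 = 0.5176 W/m².
Total ΔF = 3.2619 + 0.5176 = 3.7795 W/m².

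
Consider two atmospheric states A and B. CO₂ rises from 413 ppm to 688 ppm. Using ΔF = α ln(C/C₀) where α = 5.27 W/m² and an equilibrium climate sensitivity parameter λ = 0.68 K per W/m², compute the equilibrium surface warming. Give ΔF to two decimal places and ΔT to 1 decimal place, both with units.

CO₂: 5.27 × ln(688/413) = 5.27 × ln(1.66586) = 5.27 × 0.51034 = 2.6895 W/m².
ΔT = λ ΔF = 0.68 × 2.69 = 1.8292 K.

ΔF = 2.69 W/m²; ΔT = 1.8 K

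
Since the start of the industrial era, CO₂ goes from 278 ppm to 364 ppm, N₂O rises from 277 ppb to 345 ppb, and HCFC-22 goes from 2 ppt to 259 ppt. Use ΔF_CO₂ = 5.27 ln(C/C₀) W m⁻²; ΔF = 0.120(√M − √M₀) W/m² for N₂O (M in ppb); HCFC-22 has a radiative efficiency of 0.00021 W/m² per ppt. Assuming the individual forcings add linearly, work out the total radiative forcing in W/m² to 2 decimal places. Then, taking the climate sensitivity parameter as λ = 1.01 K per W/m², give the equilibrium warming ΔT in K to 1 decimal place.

CO₂: 5.27 × ln(364/278) = 5.27 × ln(1.30935) = 5.27 × 0.26953 = 1.4204 W/m².
N₂O: 0.120 × (√345 − √277) = 0.120 × (18.5742 − 16.6433) = 0.120 × 1.9309 = 0.2317 W/m².
HCFC-22: ΔF = 0.00021 × (259 − 2) = 0.00021 × 257 = 0.0540 W/m².
Total ΔF = 1.4204 + 0.2317 + 0.0540 = 1.7061 W/m².
ΔT = λ ΔF = 1.01 × 1.71 = 1.7271 K.

ΔF = 1.71 W/m²; ΔT = 1.7 K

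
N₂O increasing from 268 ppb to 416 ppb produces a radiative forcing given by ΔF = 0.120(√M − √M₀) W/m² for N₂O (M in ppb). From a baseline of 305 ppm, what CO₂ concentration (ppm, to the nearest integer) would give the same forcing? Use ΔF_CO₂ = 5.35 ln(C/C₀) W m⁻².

C ≈ 334 ppm

N₂O forcing: 0.120 × (√416 − √268) = 0.120 × (20.3961 − 16.3707) = 0.120 × 4.0254 = 0.48305 W/m².
Set 5.35 ln(C/305) = 0.48305: ln(C/305) = 0.48305/5.35 = 0.09029, so C = 305 × e^0.09029 = 305 × 1.09449 = 333.82 ppm.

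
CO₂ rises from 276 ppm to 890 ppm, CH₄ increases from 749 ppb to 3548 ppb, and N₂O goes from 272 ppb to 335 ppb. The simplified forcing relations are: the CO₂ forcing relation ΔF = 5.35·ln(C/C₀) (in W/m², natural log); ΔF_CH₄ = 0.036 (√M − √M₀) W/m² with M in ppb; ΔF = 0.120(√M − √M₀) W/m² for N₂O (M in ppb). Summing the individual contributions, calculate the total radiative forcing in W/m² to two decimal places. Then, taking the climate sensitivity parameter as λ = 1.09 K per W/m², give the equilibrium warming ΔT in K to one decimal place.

CO₂: 5.35 × ln(890/276) = 5.35 × ln(3.22464) = 5.35 × 1.17082 = 6.2639 W/m².
CH₄: 0.036 × (√3548 − √749) = 0.036 × (59.5651 − 27.3679) = 0.036 × 32.1972 = 1.1591 W/m².
N₂O: 0.120 × (√335 − √272) = 0.120 × (18.3030 − 16.4924) = 0.120 × 1.8106 = 0.2173 W/m².
Total ΔF = 6.2639 + 1.1591 + 0.2173 = 7.6403 W/m².
ΔT = λ ΔF = 1.09 × 7.64 = 8.3276 K.

ΔF = 7.64 W/m²; ΔT = 8.3 K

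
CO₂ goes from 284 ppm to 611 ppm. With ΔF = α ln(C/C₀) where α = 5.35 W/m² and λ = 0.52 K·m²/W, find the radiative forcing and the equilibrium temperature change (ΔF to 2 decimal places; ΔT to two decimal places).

CO₂: 5.35 × ln(611/284) = 5.35 × ln(2.15141) = 5.35 × 0.76612 = 4.0987 W/m².
ΔT = λ ΔF = 0.52 × 4.10 = 2.1320 K.

ΔF = 4.10 W/m²; ΔT = 2.13 K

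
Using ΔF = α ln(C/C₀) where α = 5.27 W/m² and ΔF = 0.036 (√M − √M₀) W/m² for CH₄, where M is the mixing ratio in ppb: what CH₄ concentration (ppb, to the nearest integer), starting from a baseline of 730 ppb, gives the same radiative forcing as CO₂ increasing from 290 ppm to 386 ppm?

CO₂ forcing: 5.27 × ln(386/290) = 5.27 × 0.285956 = 1.50699 W/m².
Set 0.036(√M − √730) = 1.50699: √M = 1.50699/0.036 + √730 = 41.8608 + 27.0185 = 68.8793.
M = (68.8793)² = 4744.36 ppb.

M ≈ 4744 ppb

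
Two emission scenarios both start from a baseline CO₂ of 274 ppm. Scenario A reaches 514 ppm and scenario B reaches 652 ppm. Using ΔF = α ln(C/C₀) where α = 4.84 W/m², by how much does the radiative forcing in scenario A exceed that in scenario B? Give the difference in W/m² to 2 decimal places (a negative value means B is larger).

ΔF_A = 4.84 ln(514/274) = 4.84 × 0.62910 = 3.0448 W/m².
ΔF_B = 4.84 ln(652/274) = 4.84 × 0.86692 = 4.1959 W/m².
Difference: 3.0448 − 4.1959 = -1.1511 W/m².

ΔF_A − ΔF_B = -1.15 W/m²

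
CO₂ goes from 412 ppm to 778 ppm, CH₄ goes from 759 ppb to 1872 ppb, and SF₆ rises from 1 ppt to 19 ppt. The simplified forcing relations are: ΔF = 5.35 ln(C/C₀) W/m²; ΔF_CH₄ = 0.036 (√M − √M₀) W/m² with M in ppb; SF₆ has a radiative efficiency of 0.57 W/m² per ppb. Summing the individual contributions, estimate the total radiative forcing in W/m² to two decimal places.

ΔF = 3.98 W/m²

CO₂: 5.35 × ln(778/412) = 5.35 × ln(1.88835) = 5.35 × 0.63570 = 3.4010 W/m².
CH₄: 0.036 × (√1872 − √759) = 0.036 × (43.2666 − 27.5500) = 0.036 × 15.7166 = 0.5658 W/m².
SF₆: Δ = 19 − 1 = 18 ppt = 0.018 ppb; ΔF = 0.57 × 0.018 = 0.0103 W/m².
Total ΔF = 3.4010 + 0.5658 + 0.0103 = 3.9771 W/m².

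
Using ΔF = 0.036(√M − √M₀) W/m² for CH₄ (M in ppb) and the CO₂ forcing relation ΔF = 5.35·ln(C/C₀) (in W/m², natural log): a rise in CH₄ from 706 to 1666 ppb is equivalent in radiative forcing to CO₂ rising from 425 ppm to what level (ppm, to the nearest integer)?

C ≈ 468 ppm

CH₄ forcing: 0.036 × (√1666 − √706) = 0.036 × (40.8167 − 26.5707) = 0.036 × 14.2460 = 0.51286 W/m².
Set 5.35 ln(C/425) = 0.51286: ln(C/425) = 0.51286/5.35 = 0.09586, so C = 425 × e^0.09586 = 425 × 1.10060 = 467.76 ppm.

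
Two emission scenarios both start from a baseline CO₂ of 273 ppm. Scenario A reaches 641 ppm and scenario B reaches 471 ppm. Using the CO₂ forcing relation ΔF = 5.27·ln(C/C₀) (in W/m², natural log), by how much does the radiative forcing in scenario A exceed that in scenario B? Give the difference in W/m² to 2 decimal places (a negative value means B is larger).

ΔF_A = 5.27 ln(641/273) = 5.27 × 0.85356 = 4.4983 W/m².
ΔF_B = 5.27 ln(471/273) = 5.27 × 0.54539 = 2.8742 W/m².
Difference: 4.4983 − 2.8742 = 1.6241 W/m².

ΔF_A − ΔF_B = 1.62 W/m²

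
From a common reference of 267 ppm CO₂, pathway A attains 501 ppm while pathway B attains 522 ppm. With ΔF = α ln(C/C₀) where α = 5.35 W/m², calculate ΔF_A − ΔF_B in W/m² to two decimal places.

ΔF_A − ΔF_B = -0.22 W/m²

ΔF_A = 5.35 ln(501/267) = 5.35 × 0.62936 = 3.3671 W/m².
ΔF_B = 5.35 ln(522/267) = 5.35 × 0.67042 = 3.5867 W/m².
Difference: 3.3671 − 3.5867 = -0.2196 W/m².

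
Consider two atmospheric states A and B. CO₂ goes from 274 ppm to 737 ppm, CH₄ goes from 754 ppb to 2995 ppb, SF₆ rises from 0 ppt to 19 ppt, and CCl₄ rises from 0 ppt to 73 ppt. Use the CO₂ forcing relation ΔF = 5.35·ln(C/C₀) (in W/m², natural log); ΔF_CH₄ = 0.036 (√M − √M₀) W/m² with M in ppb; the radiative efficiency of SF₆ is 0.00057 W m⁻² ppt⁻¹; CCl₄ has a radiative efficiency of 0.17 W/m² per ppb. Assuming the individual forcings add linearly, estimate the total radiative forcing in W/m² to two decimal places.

ΔF = 6.30 W/m²

CO₂: 5.35 × ln(737/274) = 5.35 × ln(2.68978) = 5.35 × 0.98946 = 5.2936 W/m².
CH₄: 0.036 × (√2995 − √754) = 0.036 × (54.7266 − 27.4591) = 0.036 × 27.2675 = 0.9816 W/m².
SF₆: ΔF = 0.00057 × (19 − 0) = 0.00057 × 19 = 0.0108 W/m².
CCl₄: Δ = 73 − 0 = 73 ppt = 0.073 ppb; ΔF = 0.17 × 0.073 = 0.0124 W/m².
Total ΔF = 5.2936 + 0.9816 + 0.0108 + 0.0124 = 6.2984 W/m².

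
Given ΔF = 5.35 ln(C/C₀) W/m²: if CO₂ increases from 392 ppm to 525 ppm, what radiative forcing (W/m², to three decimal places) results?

ΔF = 1.563 W/m²

CO₂ absorption bands are partially saturated, so forcing scales with the logarithm of the concentration ratio.
CO₂: 5.35 × ln(525/392) = 5.35 × ln(1.33929) = 5.35 × 0.29214 = 1.5629 W/m².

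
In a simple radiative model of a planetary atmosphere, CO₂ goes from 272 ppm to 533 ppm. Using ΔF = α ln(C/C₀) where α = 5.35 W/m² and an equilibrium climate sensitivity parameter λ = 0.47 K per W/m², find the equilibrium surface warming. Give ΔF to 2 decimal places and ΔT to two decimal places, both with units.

CO₂: 5.35 × ln(533/272) = 5.35 × ln(1.95956) = 5.35 × 0.67272 = 3.5991 W/m².
ΔT = λ ΔF = 0.47 × 3.60 = 1.6920 K.

ΔF = 3.60 W/m²; ΔT = 1.69 K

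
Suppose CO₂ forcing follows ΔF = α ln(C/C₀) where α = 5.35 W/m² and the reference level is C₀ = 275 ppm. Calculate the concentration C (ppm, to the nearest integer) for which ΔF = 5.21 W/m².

Set 5.35 ln(C/275) = 5.21, so ln(C/275) = 5.21/5.35 = 0.97383.
Then C/275 = e^0.97383 = 2.64807, giving C = 275 × 2.64807 = 728.22 ppm.

C ≈ 728 ppm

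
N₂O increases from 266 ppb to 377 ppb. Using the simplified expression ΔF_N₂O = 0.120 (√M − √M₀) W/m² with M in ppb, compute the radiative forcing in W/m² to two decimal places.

N₂O: 0.120 × (√377 − √266) = 0.120 × (19.4165 − 16.3095) = 0.120 × 3.1070 = 0.3728 W/m².

ΔF = 0.37 W/m²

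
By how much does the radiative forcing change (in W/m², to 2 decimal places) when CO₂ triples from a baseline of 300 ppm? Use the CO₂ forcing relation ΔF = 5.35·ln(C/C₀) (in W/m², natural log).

ΔF = 5.35 × ln(3) = 5.35 × 1.09861 = 5.8776 W/m².

ΔF = 5.88 W/m²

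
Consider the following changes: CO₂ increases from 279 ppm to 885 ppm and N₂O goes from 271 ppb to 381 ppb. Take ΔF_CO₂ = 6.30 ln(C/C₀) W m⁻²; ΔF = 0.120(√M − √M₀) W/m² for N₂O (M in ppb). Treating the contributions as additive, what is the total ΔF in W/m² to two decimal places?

ΔF = 7.64 W/m²

CO₂: 6.30 × ln(885/279) = 6.30 × ln(3.17204) = 6.30 × 1.15437 = 7.2725 W/m².
N₂O: 0.120 × (√381 − √271) = 0.120 × (19.5192 − 16.4621) = 0.120 × 3.0571 = 0.3669 W/m².
Total ΔF = 7.2725 + 0.3669 = 7.6394 W/m².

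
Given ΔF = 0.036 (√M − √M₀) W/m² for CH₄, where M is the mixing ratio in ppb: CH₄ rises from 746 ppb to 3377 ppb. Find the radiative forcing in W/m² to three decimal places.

CH₄: 0.036 × (√3377 − √746) = 0.036 × (58.1120 − 27.3130) = 0.036 × 30.7990 = 1.1088 W/m².

ΔF = 1.109 W/m²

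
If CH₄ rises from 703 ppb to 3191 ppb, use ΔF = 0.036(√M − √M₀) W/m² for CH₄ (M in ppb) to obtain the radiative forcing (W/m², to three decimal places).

CH₄: 0.036 × (√3191 − √703) = 0.036 × (56.4889 − 26.5141) = 0.036 × 29.9748 = 1.0791 W/m².

ΔF = 1.079 W/m²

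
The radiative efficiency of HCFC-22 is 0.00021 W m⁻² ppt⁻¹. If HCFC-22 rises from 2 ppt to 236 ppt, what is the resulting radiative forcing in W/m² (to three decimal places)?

ΔF = 0.049 W/m²

HCFC-22: ΔF = 0.00021 × (236 − 2) = 0.00021 × 234 = 0.0491 W/m².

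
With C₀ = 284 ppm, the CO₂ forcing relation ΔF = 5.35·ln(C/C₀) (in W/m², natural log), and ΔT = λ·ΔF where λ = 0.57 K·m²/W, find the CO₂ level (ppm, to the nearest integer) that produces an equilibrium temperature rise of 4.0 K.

Required forcing: ΔF = ΔT/λ = 4.0/0.57 = 7.0175 W/m².
Then ln(C/284) = ΔF/5.35 = 7.0175/5.35 = 1.31168.
So C = 284 × e^1.31168 = 284 × 3.71241 = 1054.32 ppm.

C ≈ 1054 ppm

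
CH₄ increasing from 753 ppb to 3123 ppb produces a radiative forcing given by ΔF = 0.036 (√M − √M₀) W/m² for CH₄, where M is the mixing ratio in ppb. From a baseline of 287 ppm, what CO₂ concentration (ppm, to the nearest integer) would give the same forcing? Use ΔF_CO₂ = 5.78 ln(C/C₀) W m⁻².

CH₄ forcing: 0.036 × (√3123 − √753) = 0.036 × (55.8838 − 27.4408) = 0.036 × 28.4430 = 1.02395 W/m².
Set 5.78 ln(C/287) = 1.02395: ln(C/287) = 1.02395/5.78 = 0.17715, so C = 287 × e^0.17715 = 287 × 1.19381 = 342.62 ppm.

C ≈ 343 ppm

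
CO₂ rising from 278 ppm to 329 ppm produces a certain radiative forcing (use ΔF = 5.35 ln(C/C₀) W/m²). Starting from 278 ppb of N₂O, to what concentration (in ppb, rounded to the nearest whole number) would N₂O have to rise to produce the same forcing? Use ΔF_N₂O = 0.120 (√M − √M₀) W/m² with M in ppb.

CO₂ forcing: 5.35 × ln(329/278) = 5.35 × 0.168437 = 0.90114 W/m².
Set 0.120(√M − √278) = 0.90114: √M = 0.90114/0.120 + √278 = 7.5095 + 16.6733 = 24.1828.
M = (24.1828)² = 584.81 ppb.

M ≈ 585 ppb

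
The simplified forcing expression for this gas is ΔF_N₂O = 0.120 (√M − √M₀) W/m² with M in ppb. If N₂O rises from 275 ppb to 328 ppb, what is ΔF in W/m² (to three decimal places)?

N₂O: 0.120 × (√328 − √275) = 0.120 × (18.1108 − 16.5831) = 0.120 × 1.5277 = 0.1833 W/m².

ΔF = 0.183 W/m²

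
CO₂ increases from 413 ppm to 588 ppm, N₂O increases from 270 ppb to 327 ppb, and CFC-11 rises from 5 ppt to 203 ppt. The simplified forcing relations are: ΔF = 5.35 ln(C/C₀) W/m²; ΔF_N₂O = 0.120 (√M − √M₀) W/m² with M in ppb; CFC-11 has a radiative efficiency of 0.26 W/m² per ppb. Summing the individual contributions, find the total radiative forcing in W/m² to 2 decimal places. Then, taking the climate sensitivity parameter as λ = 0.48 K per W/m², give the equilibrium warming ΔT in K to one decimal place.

ΔF = 2.14 W/m²; ΔT = 1.0 K

CO₂: 5.35 × ln(588/413) = 5.35 × ln(1.42373) = 5.35 × 0.35328 = 1.8900 W/m².
N₂O: 0.120 × (√327 − √270) = 0.120 × (18.0831 − 16.4317) = 0.120 × 1.6514 = 0.1982 W/m².
CFC-11: Δ = 203 − 5 = 198 ppt = 0.198 ppb; ΔF = 0.26 × 0.198 = 0.0515 W/m².
Total ΔF = 1.8900 + 0.1982 + 0.0515 = 2.1397 W/m².
ΔT = λ ΔF = 0.48 × 2.14 = 1.0272 K.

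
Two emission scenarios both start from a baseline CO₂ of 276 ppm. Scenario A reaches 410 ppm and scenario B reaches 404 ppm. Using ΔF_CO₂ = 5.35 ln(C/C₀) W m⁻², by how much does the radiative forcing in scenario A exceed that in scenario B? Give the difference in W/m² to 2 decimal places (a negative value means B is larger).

ΔF_A = 5.35 ln(410/276) = 5.35 × 0.39576 = 2.1173 W/m².
ΔF_B = 5.35 ln(404/276) = 5.35 × 0.38101 = 2.0384 W/m².
Difference: 2.1173 − 2.0384 = 0.0789 W/m².
(Equivalently, ΔF_A − ΔF_B = 5.35 ln(410/404) = 5.35 × 0.01474 = 0.0789 W/m².)

ΔF_A − ΔF_B = 0.08 W/m²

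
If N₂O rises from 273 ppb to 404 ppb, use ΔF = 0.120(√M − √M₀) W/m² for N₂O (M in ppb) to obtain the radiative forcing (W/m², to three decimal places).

ΔF = 0.429 W/m²

N₂O: 0.120 × (√404 − √273) = 0.120 × (20.0998 − 16.5227) = 0.120 × 3.5771 = 0.4293 W/m².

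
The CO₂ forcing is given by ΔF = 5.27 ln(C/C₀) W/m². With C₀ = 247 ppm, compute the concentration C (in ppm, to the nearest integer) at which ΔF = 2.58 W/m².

Set 5.27 ln(C/247) = 2.58, so ln(C/247) = 2.58/5.27 = 0.48956.
Then C/247 = e^0.48956 = 1.63160, giving C = 247 × 1.63160 = 403.01 ppm.

C ≈ 403 ppm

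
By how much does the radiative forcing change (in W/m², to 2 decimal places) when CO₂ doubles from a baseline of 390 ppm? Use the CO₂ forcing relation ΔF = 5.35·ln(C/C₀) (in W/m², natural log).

ΔF = 3.71 W/m²

ΔF = 5.35 × ln(2) = 5.35 × 0.69315 = 3.7084 W/m².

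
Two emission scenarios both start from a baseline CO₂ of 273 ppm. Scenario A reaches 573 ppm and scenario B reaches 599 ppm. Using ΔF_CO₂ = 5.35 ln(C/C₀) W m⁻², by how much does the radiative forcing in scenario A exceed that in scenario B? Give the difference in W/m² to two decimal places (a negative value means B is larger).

ΔF_A − ΔF_B = -0.24 W/m²

ΔF_A = 5.35 ln(573/273) = 5.35 × 0.74141 = 3.9665 W/m².
ΔF_B = 5.35 ln(599/273) = 5.35 × 0.78579 = 4.2040 W/m².
Difference: 3.9665 − 4.2040 = -0.2375 W/m².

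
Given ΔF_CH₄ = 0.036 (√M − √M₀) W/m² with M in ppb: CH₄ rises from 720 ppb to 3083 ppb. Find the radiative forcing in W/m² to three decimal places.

ΔF = 1.033 W/m²

CH₄: 0.036 × (√3083 − √720) = 0.036 × (55.5248 − 26.8328) = 0.036 × 28.6920 = 1.0329 W/m².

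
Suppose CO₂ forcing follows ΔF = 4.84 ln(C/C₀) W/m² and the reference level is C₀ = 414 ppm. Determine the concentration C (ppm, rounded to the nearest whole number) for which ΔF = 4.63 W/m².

C ≈ 1078 ppm

Set 4.84 ln(C/414) = 4.63, so ln(C/414) = 4.63/4.84 = 0.95661.
Then C/414 = e^0.95661 = 2.60286, giving C = 414 × 2.60286 = 1077.58 ppm.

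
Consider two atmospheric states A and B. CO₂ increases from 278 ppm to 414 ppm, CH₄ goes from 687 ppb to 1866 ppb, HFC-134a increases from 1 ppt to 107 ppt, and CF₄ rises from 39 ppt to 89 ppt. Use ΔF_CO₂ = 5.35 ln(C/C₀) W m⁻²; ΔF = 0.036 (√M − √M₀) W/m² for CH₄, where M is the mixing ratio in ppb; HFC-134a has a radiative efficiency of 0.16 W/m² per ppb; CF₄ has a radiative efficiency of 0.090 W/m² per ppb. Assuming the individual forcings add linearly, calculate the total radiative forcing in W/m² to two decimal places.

ΔF = 2.76 W/m²

CO₂: 5.35 × ln(414/278) = 5.35 × ln(1.48921) = 5.35 × 0.39825 = 2.1306 W/m².
CH₄: 0.036 × (√1866 − √687) = 0.036 × (43.1972 − 26.2107) = 0.036 × 16.9865 = 0.6115 W/m².
HFC-134a: Δ = 107 − 1 = 106 ppt = 0.106 ppb; ΔF = 0.16 × 0.106 = 0.0170 W/m².
CF₄: Δ = 89 − 39 = 50 ppt = 0.050 ppb; ΔF = 0.090 × 0.050 = 0.0045 W/m².
Total ΔF = 2.1306 + 0.6115 + 0.0170 + 0.0045 = 2.7636 W/m².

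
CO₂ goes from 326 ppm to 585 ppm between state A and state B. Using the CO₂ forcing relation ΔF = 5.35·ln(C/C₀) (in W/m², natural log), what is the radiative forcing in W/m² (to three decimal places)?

ΔF = 3.128 W/m²

CO₂: 5.35 × ln(585/326) = 5.35 × ln(1.79448) = 5.35 × 0.58472 = 3.1283 W/m².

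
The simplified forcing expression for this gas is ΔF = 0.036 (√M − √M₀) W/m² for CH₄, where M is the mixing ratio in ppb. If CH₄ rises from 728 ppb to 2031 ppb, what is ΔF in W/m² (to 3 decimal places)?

ΔF = 0.651 W/m²

CH₄: 0.036 × (√2031 − √728) = 0.036 × (45.0666 − 26.9815) = 0.036 × 18.0851 = 0.6511 W/m².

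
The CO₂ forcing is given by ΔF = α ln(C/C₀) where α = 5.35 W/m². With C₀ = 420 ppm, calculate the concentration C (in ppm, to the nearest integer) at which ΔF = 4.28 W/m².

C ≈ 935 ppm

Set 5.35 ln(C/420) = 4.28, so ln(C/420) = 4.28/5.35 = 0.80000.
Then C/420 = e^0.80000 = 2.22554, giving C = 420 × 2.22554 = 934.73 ppm.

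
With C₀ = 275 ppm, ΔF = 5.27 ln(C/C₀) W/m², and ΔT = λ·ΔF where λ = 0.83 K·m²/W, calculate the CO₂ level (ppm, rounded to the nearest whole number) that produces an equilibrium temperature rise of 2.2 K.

C ≈ 455 ppm

Required forcing: ΔF = ΔT/λ = 2.2/0.83 = 2.6506 W/m².
Then ln(C/275) = ΔF/5.27 = 2.6506/5.27 = 0.50296.
So C = 275 × e^0.50296 = 275 × 1.65361 = 454.74 ppm.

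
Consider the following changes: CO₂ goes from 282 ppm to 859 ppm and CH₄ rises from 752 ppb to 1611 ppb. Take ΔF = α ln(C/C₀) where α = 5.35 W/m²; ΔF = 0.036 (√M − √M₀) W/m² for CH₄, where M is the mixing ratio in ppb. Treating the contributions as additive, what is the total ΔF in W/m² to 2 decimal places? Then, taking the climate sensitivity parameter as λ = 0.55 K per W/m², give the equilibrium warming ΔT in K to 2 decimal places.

CO₂: 5.35 × ln(859/282) = 5.35 × ln(3.04610) = 5.35 × 1.11386 = 5.9592 W/m².
CH₄: 0.036 × (√1611 − √752) = 0.036 × (40.1373 − 27.4226) = 0.036 × 12.7147 = 0.4577 W/m².
Total ΔF = 5.9592 + 0.4577 = 6.4169 W/m².
ΔT = λ ΔF = 0.55 × 6.42 = 3.5310 K.

ΔF = 6.42 W/m²; ΔT = 3.53 K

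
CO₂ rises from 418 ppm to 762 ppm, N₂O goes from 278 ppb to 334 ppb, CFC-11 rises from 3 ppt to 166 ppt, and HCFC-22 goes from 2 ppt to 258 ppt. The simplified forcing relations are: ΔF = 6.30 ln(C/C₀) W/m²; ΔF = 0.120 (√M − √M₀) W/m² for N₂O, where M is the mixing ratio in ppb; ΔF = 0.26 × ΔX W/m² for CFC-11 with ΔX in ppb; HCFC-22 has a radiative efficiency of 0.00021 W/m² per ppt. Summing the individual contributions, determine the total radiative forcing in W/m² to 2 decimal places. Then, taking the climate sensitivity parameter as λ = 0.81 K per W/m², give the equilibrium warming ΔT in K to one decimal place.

ΔF = 4.07 W/m²; ΔT = 3.3 K

CO₂: 6.30 × ln(762/418) = 6.30 × ln(1.82297) = 6.30 × 0.60047 = 3.7830 W/m².
N₂O: 0.120 × (√334 − √278) = 0.120 × (18.2757 − 16.6733) = 0.120 × 1.6024 = 0.1923 W/m².
CFC-11: Δ = 166 − 3 = 163 ppt = 0.163 ppb; ΔF = 0.26 × 0.163 = 0.0424 W/m².
HCFC-22: ΔF = 0.00021 × (258 − 2) = 0.00021 × 256 = 0.0538 W/m².
Total ΔF = 3.7830 + 0.1923 + 0.0424 + 0.0538 = 4.0715 W/m².
ΔT = λ ΔF = 0.81 × 4.07 = 3.2967 K.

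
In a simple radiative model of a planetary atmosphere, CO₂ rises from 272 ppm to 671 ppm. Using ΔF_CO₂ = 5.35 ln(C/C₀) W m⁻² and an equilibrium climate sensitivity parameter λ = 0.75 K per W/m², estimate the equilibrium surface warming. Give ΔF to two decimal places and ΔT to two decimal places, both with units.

ΔF = 4.83 W/m²; ΔT = 3.62 K

CO₂: 5.35 × ln(671/272) = 5.35 × ln(2.46691) = 5.35 × 0.90297 = 4.8309 W/m².
ΔT = λ ΔF = 0.75 × 4.83 = 3.6225 K.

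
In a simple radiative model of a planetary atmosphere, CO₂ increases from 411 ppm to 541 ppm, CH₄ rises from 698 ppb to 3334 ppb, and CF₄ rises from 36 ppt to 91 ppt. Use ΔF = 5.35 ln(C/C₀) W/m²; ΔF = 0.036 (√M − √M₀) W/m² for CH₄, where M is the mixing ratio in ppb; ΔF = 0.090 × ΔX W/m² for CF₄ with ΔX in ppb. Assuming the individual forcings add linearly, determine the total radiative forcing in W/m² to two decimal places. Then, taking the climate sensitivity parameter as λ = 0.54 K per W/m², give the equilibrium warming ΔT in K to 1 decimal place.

CO₂: 5.35 × ln(541/411) = 5.35 × ln(1.31630) = 5.35 × 0.27482 = 1.4703 W/m².
CH₄: 0.036 × (√3334 − √698) = 0.036 × (57.7408 − 26.4197) = 0.036 × 31.3211 = 1.1276 W/m².
CF₄: Δ = 91 − 36 = 55 ppt = 0.055 ppb; ΔF = 0.090 × 0.055 = 0.0050 W/m².
Total ΔF = 1.4703 + 1.1276 + 0.0050 = 2.6029 W/m².
ΔT = λ ΔF = 0.54 × 2.60 = 1.4040 K.

ΔF = 2.60 W/m²; ΔT = 1.4 K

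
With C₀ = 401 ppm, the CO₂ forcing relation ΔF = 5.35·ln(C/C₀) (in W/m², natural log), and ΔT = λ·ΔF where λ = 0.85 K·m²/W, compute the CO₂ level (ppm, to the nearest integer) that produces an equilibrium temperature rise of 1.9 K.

C ≈ 609 ppm

Required forcing: ΔF = ΔT/λ = 1.9/0.85 = 2.2353 W/m².
Then ln(C/401) = ΔF/5.35 = 2.2353/5.35 = 0.41781.
So C = 401 × e^0.41781 = 401 × 1.51863 = 608.97 ppm.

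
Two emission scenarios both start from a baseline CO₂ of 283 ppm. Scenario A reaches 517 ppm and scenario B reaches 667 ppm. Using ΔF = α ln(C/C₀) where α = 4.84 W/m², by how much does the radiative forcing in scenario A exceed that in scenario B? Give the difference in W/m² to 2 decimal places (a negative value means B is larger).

ΔF_A = 4.84 ln(517/283) = 4.84 × 0.60260 = 2.9166 W/m².
ΔF_B = 4.84 ln(667/283) = 4.84 × 0.85734 = 4.1495 W/m².
Difference: 2.9166 − 4.1495 = -1.2329 W/m².

ΔF_A − ΔF_B = -1.23 W/m²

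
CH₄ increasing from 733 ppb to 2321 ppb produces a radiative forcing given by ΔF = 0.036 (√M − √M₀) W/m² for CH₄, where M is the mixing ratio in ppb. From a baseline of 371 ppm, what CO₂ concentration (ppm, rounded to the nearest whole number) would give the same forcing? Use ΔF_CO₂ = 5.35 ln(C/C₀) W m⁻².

C ≈ 428 ppm

CH₄ forcing: 0.036 × (√2321 − √733) = 0.036 × (48.1768 − 27.0740) = 0.036 × 21.1028 = 0.75970 W/m².
Set 5.35 ln(C/371) = 0.75970: ln(C/371) = 0.75970/5.35 = 0.14200, so C = 371 × e^0.14200 = 371 × 1.15258 = 427.61 ppm.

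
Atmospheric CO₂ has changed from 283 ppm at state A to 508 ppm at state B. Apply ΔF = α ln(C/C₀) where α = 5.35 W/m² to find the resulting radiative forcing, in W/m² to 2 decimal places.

ΔF = 3.13 W/m²

CO₂ absorption bands are partially saturated, so forcing scales with the logarithm of the concentration ratio.
CO₂: 5.35 × ln(508/283) = 5.35 × ln(1.79505) = 5.35 × 0.58503 = 3.1299 W/m².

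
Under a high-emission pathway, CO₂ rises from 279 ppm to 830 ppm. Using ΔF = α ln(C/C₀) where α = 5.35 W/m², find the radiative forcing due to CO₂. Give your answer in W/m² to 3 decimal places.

ΔF = 5.833 W/m²

CO₂: 5.35 × ln(830/279) = 5.35 × ln(2.97491) = 5.35 × 1.09021 = 5.8326 W/m².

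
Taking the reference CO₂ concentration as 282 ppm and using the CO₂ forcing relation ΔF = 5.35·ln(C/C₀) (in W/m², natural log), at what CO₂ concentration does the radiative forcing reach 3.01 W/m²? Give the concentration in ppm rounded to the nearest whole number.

C ≈ 495 ppm

Set 5.35 ln(C/282) = 3.01, so ln(C/282) = 3.01/5.35 = 0.56262.
Then C/282 = e^0.56262 = 1.75527, giving C = 282 × 1.75527 = 494.99 ppm.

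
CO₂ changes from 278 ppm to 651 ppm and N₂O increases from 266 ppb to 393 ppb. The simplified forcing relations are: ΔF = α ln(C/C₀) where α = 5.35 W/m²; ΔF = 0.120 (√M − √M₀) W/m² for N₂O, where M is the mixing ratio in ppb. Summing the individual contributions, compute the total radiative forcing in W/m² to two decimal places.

CO₂: 5.35 × ln(651/278) = 5.35 × ln(2.34173) = 5.35 × 0.85089 = 4.5523 W/m².
N₂O: 0.120 × (√393 − √266) = 0.120 × (19.8242 − 16.3095) = 0.120 × 3.5147 = 0.4218 W/m².
Total ΔF = 4.5523 + 0.4218 = 4.9741 W/m².

ΔF = 4.97 W/m²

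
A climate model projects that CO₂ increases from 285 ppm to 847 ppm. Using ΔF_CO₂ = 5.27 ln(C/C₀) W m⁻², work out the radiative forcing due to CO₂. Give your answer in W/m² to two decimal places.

CO₂: 5.27 × ln(847/285) = 5.27 × ln(2.97193) = 5.27 × 1.08921 = 5.7401 W/m².

ΔF = 5.74 W/m²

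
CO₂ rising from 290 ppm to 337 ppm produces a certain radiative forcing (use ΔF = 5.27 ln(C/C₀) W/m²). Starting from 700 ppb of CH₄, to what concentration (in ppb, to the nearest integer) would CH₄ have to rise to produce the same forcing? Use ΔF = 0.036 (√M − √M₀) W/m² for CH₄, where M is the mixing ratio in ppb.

CO₂ forcing: 5.27 × ln(337/290) = 5.27 × 0.150202 = 0.79156 W/m².
Set 0.036(√M − √700) = 0.79156: √M = 0.79156/0.036 + √700 = 21.9878 + 26.4575 = 48.4453.
M = (48.4453)² = 2346.95 ppb.

M ≈ 2347 ppb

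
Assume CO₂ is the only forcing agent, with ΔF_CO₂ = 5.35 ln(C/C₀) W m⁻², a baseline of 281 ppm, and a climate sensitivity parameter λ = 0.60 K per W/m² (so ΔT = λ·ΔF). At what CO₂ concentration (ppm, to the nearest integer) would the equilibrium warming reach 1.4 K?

C ≈ 435 ppm

Required forcing: ΔF = ΔT/λ = 1.4/0.60 = 2.3333 W/m².
Then ln(C/281) = ΔF/5.35 = 2.3333/5.35 = 0.43613.
So C = 281 × e^0.43613 = 281 × 1.54671 = 434.63 ppm.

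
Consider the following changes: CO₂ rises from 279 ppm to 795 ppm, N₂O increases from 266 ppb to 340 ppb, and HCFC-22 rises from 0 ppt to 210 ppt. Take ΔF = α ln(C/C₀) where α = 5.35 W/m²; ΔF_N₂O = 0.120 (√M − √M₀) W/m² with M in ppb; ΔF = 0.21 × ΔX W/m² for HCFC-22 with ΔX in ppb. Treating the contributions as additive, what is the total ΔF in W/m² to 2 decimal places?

CO₂: 5.35 × ln(795/279) = 5.35 × ln(2.84946) = 5.35 × 1.04713 = 5.6021 W/m².
N₂O: 0.120 × (√340 − √266) = 0.120 × (18.4391 − 16.3095) = 0.120 × 2.1296 = 0.2556 W/m².
HCFC-22: Δ = 210 − 0 = 210 ppt = 0.210 ppb; ΔF = 0.21 × 0.210 = 0.0441 W/m².
Total ΔF = 5.6021 + 0.2556 + 0.0441 = 5.9018 W/m².

ΔF = 5.90 W/m²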